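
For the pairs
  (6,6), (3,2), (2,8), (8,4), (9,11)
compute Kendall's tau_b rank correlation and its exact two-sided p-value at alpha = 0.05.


Step 1: Enumerate the 10 unordered pairs (i,j) with i<j and classify each by sign(x_j-x_i) * sign(y_j-y_i).
  (1,2):dx=-3,dy=-4->C; (1,3):dx=-4,dy=+2->D; (1,4):dx=+2,dy=-2->D; (1,5):dx=+3,dy=+5->C
  (2,3):dx=-1,dy=+6->D; (2,4):dx=+5,dy=+2->C; (2,5):dx=+6,dy=+9->C; (3,4):dx=+6,dy=-4->D
  (3,5):dx=+7,dy=+3->C; (4,5):dx=+1,dy=+7->C
Step 2: C = 6, D = 4, total pairs = 10.
Step 3: tau = (C - D)/(n(n-1)/2) = (6 - 4)/10 = 0.200000.
Step 4: Exact two-sided p-value (enumerate n! = 120 permutations of y under H0): p = 0.816667.
Step 5: alpha = 0.05. fail to reject H0.

tau_b = 0.2000 (C=6, D=4), p = 0.816667, fail to reject H0.


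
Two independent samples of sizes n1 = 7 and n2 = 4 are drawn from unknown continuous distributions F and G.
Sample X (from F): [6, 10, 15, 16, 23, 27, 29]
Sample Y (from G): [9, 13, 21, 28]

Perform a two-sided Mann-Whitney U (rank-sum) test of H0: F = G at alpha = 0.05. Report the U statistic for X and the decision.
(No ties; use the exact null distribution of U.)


Step 1: Combine and sort all 11 observations; assign midranks.
sorted (value, group): (6,X), (9,Y), (10,X), (13,Y), (15,X), (16,X), (21,Y), (23,X), (27,X), (28,Y), (29,X)
ranks: 6->1, 9->2, 10->3, 13->4, 15->5, 16->6, 21->7, 23->8, 27->9, 28->10, 29->11
Step 2: Rank sum for X: R1 = 1 + 3 + 5 + 6 + 8 + 9 + 11 = 43.
Step 3: U_X = R1 - n1(n1+1)/2 = 43 - 7*8/2 = 43 - 28 = 15.
       U_Y = n1*n2 - U_X = 28 - 15 = 13.
Step 4: No ties, so the exact null distribution of U (based on enumerating the C(11,7) = 330 equally likely rank assignments) gives the two-sided p-value.
Step 5: p-value = 0.927273; compare to alpha = 0.05. fail to reject H0.

U_X = 15, p = 0.927273, fail to reject H0 at alpha = 0.05.


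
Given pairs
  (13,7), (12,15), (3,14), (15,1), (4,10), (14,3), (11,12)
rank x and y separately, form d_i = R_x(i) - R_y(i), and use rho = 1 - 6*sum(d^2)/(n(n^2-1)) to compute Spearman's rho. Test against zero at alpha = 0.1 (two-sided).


Step 1: Rank x and y separately (midranks; no ties here).
rank(x): 13->5, 12->4, 3->1, 15->7, 4->2, 14->6, 11->3
rank(y): 7->3, 15->7, 14->6, 1->1, 10->4, 3->2, 12->5
Step 2: d_i = R_x(i) - R_y(i); compute d_i^2.
  (5-3)^2=4, (4-7)^2=9, (1-6)^2=25, (7-1)^2=36, (2-4)^2=4, (6-2)^2=16, (3-5)^2=4
sum(d^2) = 98.
Step 3: rho = 1 - 6*98 / (7*(7^2 - 1)) = 1 - 588/336 = -0.750000.
Step 4: Under H0, t = rho * sqrt((n-2)/(1-rho^2)) = -2.5355 ~ t(5).
Step 5: Two-sided p-value from the t-distribution with 5 df = 0.052181.
Step 6: alpha = 0.1. reject H0.

rho = -0.7500, p = 0.052181, reject H0 at alpha = 0.1.


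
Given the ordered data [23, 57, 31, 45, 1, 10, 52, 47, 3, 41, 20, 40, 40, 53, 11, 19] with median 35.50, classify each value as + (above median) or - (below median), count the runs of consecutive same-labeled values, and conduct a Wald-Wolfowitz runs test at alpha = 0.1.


Step 1: Compute median = 35.50; label A = above, B = below.
Labels in order: BABABBAABABAAABB  (n_A = 8, n_B = 8)
Step 2: Count runs R = 11.
Step 3: Under H0 (random ordering), E[R] = 2*n_A*n_B/(n_A+n_B) + 1 = 2*8*8/16 + 1 = 9.0000.
        Var[R] = 2*n_A*n_B*(2*n_A*n_B - n_A - n_B) / ((n_A+n_B)^2 * (n_A+n_B-1)) = 14336/3840 = 3.7333.
        SD[R] = 1.9322.
Step 4: Continuity-corrected z = (R - 0.5 - E[R]) / SD[R] = (11 - 0.5 - 9.0000) / 1.9322 = 0.7763.
Step 5: Two-sided p-value via normal approximation = 2*(1 - Phi(|z|)) = 0.437558.
Step 6: alpha = 0.1. fail to reject H0.

R = 11, z = 0.7763, p = 0.437558, fail to reject H0.


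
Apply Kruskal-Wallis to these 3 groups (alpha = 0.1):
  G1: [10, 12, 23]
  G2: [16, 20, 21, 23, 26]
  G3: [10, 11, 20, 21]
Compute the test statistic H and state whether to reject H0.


Step 1: Combine all N = 12 observations and assign midranks.
sorted (value, group, rank): (10,G1,1.5), (10,G3,1.5), (11,G3,3), (12,G1,4), (16,G2,5), (20,G2,6.5), (20,G3,6.5), (21,G2,8.5), (21,G3,8.5), (23,G1,10.5), (23,G2,10.5), (26,G2,12)
Step 2: Sum ranks within each group.
R_1 = 16 (n_1 = 3)
R_2 = 42.5 (n_2 = 5)
R_3 = 19.5 (n_3 = 4)
Step 3: H = 12/(N(N+1)) * sum(R_i^2/n_i) - 3(N+1)
     = 12/(12*13) * (16^2/3 + 42.5^2/5 + 19.5^2/4) - 3*13
     = 0.076923 * 541.646 - 39
     = 2.665064.
Step 4: Ties present; correction factor C = 1 - 24/(12^3 - 12) = 0.986014. Corrected H = 2.665064 / 0.986014 = 2.702866.
Step 5: Under H0, H ~ chi^2(2); p-value = 0.258869.
Step 6: alpha = 0.1. fail to reject H0.

H = 2.7029, df = 2, p = 0.258869, fail to reject H0.


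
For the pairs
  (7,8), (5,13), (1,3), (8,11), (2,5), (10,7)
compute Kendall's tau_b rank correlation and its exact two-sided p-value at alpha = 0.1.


Step 1: Enumerate the 15 unordered pairs (i,j) with i<j and classify each by sign(x_j-x_i) * sign(y_j-y_i).
  (1,2):dx=-2,dy=+5->D; (1,3):dx=-6,dy=-5->C; (1,4):dx=+1,dy=+3->C; (1,5):dx=-5,dy=-3->C
  (1,6):dx=+3,dy=-1->D; (2,3):dx=-4,dy=-10->C; (2,4):dx=+3,dy=-2->D; (2,5):dx=-3,dy=-8->C
  (2,6):dx=+5,dy=-6->D; (3,4):dx=+7,dy=+8->C; (3,5):dx=+1,dy=+2->C; (3,6):dx=+9,dy=+4->C
  (4,5):dx=-6,dy=-6->C; (4,6):dx=+2,dy=-4->D; (5,6):dx=+8,dy=+2->C
Step 2: C = 10, D = 5, total pairs = 15.
Step 3: tau = (C - D)/(n(n-1)/2) = (10 - 5)/15 = 0.333333.
Step 4: Exact two-sided p-value (enumerate n! = 720 permutations of y under H0): p = 0.469444.
Step 5: alpha = 0.1. fail to reject H0.

tau_b = 0.3333 (C=10, D=5), p = 0.469444, fail to reject H0.


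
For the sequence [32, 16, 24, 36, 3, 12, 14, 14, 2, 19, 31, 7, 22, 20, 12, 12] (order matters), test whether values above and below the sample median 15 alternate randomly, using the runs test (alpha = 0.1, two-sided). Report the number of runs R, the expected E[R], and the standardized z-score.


Step 1: Compute median = 15; label A = above, B = below.
Labels in order: AAAABBBBBAABAABB  (n_A = 8, n_B = 8)
Step 2: Count runs R = 6.
Step 3: Under H0 (random ordering), E[R] = 2*n_A*n_B/(n_A+n_B) + 1 = 2*8*8/16 + 1 = 9.0000.
        Var[R] = 2*n_A*n_B*(2*n_A*n_B - n_A - n_B) / ((n_A+n_B)^2 * (n_A+n_B-1)) = 14336/3840 = 3.7333.
        SD[R] = 1.9322.
Step 4: Continuity-corrected z = (R + 0.5 - E[R]) / SD[R] = (6 + 0.5 - 9.0000) / 1.9322 = -1.2939.
Step 5: Two-sided p-value via normal approximation = 2*(1 - Phi(|z|)) = 0.195709.
Step 6: alpha = 0.1. fail to reject H0.

R = 6, z = -1.2939, p = 0.195709, fail to reject H0.


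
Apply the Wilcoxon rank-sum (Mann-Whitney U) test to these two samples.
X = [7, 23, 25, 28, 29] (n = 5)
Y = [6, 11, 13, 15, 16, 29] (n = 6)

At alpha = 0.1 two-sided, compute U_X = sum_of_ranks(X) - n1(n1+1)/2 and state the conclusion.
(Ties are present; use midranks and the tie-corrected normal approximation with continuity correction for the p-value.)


Step 1: Combine and sort all 11 observations; assign midranks.
sorted (value, group): (6,Y), (7,X), (11,Y), (13,Y), (15,Y), (16,Y), (23,X), (25,X), (28,X), (29,X), (29,Y)
ranks: 6->1, 7->2, 11->3, 13->4, 15->5, 16->6, 23->7, 25->8, 28->9, 29->10.5, 29->10.5
Step 2: Rank sum for X: R1 = 2 + 7 + 8 + 9 + 10.5 = 36.5.
Step 3: U_X = R1 - n1(n1+1)/2 = 36.5 - 5*6/2 = 36.5 - 15 = 21.5.
       U_Y = n1*n2 - U_X = 30 - 21.5 = 8.5.
Step 4: Ties are present, so use the tie-corrected normal approximation (with continuity correction) for the p-value.
Step 5: p-value = 0.272229; compare to alpha = 0.1. fail to reject H0.

U_X = 21.5, p = 0.272229, fail to reject H0 at alpha = 0.1.


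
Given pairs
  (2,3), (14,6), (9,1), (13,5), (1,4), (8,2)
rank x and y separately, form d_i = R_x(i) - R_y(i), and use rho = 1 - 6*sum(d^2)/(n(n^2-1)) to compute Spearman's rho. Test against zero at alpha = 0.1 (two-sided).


Step 1: Rank x and y separately (midranks; no ties here).
rank(x): 2->2, 14->6, 9->4, 13->5, 1->1, 8->3
rank(y): 3->3, 6->6, 1->1, 5->5, 4->4, 2->2
Step 2: d_i = R_x(i) - R_y(i); compute d_i^2.
  (2-3)^2=1, (6-6)^2=0, (4-1)^2=9, (5-5)^2=0, (1-4)^2=9, (3-2)^2=1
sum(d^2) = 20.
Step 3: rho = 1 - 6*20 / (6*(6^2 - 1)) = 1 - 120/210 = 0.428571.
Step 4: Under H0, t = rho * sqrt((n-2)/(1-rho^2)) = 0.9487 ~ t(4).
Step 5: Two-sided p-value from the t-distribution with 4 df = 0.396501.
Step 6: alpha = 0.1. fail to reject H0.

rho = 0.4286, p = 0.396501, fail to reject H0 at alpha = 0.1.


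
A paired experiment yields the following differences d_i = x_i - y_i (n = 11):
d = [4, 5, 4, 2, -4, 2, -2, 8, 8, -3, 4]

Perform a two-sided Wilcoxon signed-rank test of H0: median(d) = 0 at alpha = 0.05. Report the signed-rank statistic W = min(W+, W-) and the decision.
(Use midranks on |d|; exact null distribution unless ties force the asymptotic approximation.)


Step 1: Drop any zero differences (none here) and take |d_i|.
|d| = [4, 5, 4, 2, 4, 2, 2, 8, 8, 3, 4]
Step 2: Midrank |d_i| (ties get averaged ranks).
ranks: |4|->6.5, |5|->9, |4|->6.5, |2|->2, |4|->6.5, |2|->2, |2|->2, |8|->10.5, |8|->10.5, |3|->4, |4|->6.5
Step 3: Attach original signs; sum ranks with positive sign and with negative sign.
W+ = 6.5 + 9 + 6.5 + 2 + 2 + 10.5 + 10.5 + 6.5 = 53.5
W- = 6.5 + 2 + 4 = 12.5
(Check: W+ + W- = 66 should equal n(n+1)/2 = 66.)
Step 4: Test statistic W = min(W+, W-) = 12.5.
Step 5: Ties in |d|, so use the tie-corrected normal approximation.
        E[W] = n(n+1)/4 = 11*12/4 = 33.
        Tie groups: |d|=2 (t=3), |d|=4 (t=4), |d|=8 (t=2); sum(t^3 - t) = 90.
        Var[W] = n(n+1)(2n+1)/24 - sum(t^3-t)/48 = 3036/24 - 90/48 = 124.625.
        z = (W - E[W]) / sqrt(Var[W]) = (12.5 - 33) / 11.1636 = -1.8363.
        Two-sided p = 2*Phi(z) = 0.066309.
Step 6: alpha = 0.05. fail to reject H0.

W+ = 53.5, W- = 12.5, W = min = 12.5, p = 0.066309, fail to reject H0.


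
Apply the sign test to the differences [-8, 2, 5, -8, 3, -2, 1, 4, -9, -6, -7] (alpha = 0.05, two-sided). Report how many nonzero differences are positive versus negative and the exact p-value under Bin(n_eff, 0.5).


Step 1: Discard zero differences. Original n = 11; n_eff = number of nonzero differences = 11.
Nonzero differences (with sign): -8, +2, +5, -8, +3, -2, +1, +4, -9, -6, -7
Step 2: Count signs: positive = 5, negative = 6.
Step 3: Under H0: P(positive) = 0.5, so the number of positives S ~ Bin(11, 0.5).
Step 4: Two-sided exact p-value = sum of Bin(11,0.5) probabilities at or below the observed probability = 1.000000.
Step 5: alpha = 0.05. fail to reject H0.

n_eff = 11, pos = 5, neg = 6, p = 1.000000, fail to reject H0.


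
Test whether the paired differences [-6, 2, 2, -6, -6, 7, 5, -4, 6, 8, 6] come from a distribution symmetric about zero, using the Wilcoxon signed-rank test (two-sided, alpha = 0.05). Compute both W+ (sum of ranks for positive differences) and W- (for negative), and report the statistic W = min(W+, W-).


Step 1: Drop any zero differences (none here) and take |d_i|.
|d| = [6, 2, 2, 6, 6, 7, 5, 4, 6, 8, 6]
Step 2: Midrank |d_i| (ties get averaged ranks).
ranks: |6|->7, |2|->1.5, |2|->1.5, |6|->7, |6|->7, |7|->10, |5|->4, |4|->3, |6|->7, |8|->11, |6|->7
Step 3: Attach original signs; sum ranks with positive sign and with negative sign.
W+ = 1.5 + 1.5 + 10 + 4 + 7 + 11 + 7 = 42
W- = 7 + 7 + 7 + 3 = 24
(Check: W+ + W- = 66 should equal n(n+1)/2 = 66.)
Step 4: Test statistic W = min(W+, W-) = 24.
Step 5: Ties in |d|, so use the tie-corrected normal approximation.
        E[W] = n(n+1)/4 = 11*12/4 = 33.
        Tie groups: |d|=2 (t=2), |d|=6 (t=5); sum(t^3 - t) = 126.
        Var[W] = n(n+1)(2n+1)/24 - sum(t^3-t)/48 = 3036/24 - 126/48 = 123.875.
        z = (W - E[W]) / sqrt(Var[W]) = (24 - 33) / 11.1299 = -0.8086.
        Two-sided p = 2*Phi(z) = 0.418727.
Step 6: alpha = 0.05. fail to reject H0.

W+ = 42, W- = 24, W = min = 24, p = 0.418727, fail to reject H0.


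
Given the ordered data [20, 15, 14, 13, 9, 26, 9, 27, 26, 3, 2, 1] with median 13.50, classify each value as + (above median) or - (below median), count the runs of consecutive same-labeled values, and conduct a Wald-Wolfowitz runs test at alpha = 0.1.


Step 1: Compute median = 13.50; label A = above, B = below.
Labels in order: AAABBABAABBB  (n_A = 6, n_B = 6)
Step 2: Count runs R = 6.
Step 3: Under H0 (random ordering), E[R] = 2*n_A*n_B/(n_A+n_B) + 1 = 2*6*6/12 + 1 = 7.0000.
        Var[R] = 2*n_A*n_B*(2*n_A*n_B - n_A - n_B) / ((n_A+n_B)^2 * (n_A+n_B-1)) = 4320/1584 = 2.7273.
        SD[R] = 1.6514.
Step 4: Continuity-corrected z = (R + 0.5 - E[R]) / SD[R] = (6 + 0.5 - 7.0000) / 1.6514 = -0.3028.
Step 5: Two-sided p-value via normal approximation = 2*(1 - Phi(|z|)) = 0.762069.
Step 6: alpha = 0.1. fail to reject H0.

R = 6, z = -0.3028, p = 0.762069, fail to reject H0.


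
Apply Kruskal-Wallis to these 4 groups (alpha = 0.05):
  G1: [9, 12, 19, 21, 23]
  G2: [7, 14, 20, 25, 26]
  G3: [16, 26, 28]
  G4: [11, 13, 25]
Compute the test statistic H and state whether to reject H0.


Step 1: Combine all N = 16 observations and assign midranks.
sorted (value, group, rank): (7,G2,1), (9,G1,2), (11,G4,3), (12,G1,4), (13,G4,5), (14,G2,6), (16,G3,7), (19,G1,8), (20,G2,9), (21,G1,10), (23,G1,11), (25,G2,12.5), (25,G4,12.5), (26,G2,14.5), (26,G3,14.5), (28,G3,16)
Step 2: Sum ranks within each group.
R_1 = 35 (n_1 = 5)
R_2 = 43 (n_2 = 5)
R_3 = 37.5 (n_3 = 3)
R_4 = 20.5 (n_4 = 3)
Step 3: H = 12/(N(N+1)) * sum(R_i^2/n_i) - 3(N+1)
     = 12/(16*17) * (35^2/5 + 43^2/5 + 37.5^2/3 + 20.5^2/3) - 3*17
     = 0.044118 * 1223.63 - 51
     = 2.983824.
Step 4: Ties present; correction factor C = 1 - 12/(16^3 - 16) = 0.997059. Corrected H = 2.983824 / 0.997059 = 2.992625.
Step 5: Under H0, H ~ chi^2(3); p-value = 0.392764.
Step 6: alpha = 0.05. fail to reject H0.

H = 2.9926, df = 3, p = 0.392764, fail to reject H0.


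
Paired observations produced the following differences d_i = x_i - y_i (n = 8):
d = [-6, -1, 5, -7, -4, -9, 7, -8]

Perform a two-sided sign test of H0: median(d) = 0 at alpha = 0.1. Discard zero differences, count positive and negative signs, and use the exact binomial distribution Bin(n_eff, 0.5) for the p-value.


Step 1: Discard zero differences. Original n = 8; n_eff = number of nonzero differences = 8.
Nonzero differences (with sign): -6, -1, +5, -7, -4, -9, +7, -8
Step 2: Count signs: positive = 2, negative = 6.
Step 3: Under H0: P(positive) = 0.5, so the number of positives S ~ Bin(8, 0.5).
Step 4: Two-sided exact p-value = sum of Bin(8,0.5) probabilities at or below the observed probability = 0.289062.
Step 5: alpha = 0.1. fail to reject H0.

n_eff = 8, pos = 2, neg = 6, p = 0.289062, fail to reject H0.


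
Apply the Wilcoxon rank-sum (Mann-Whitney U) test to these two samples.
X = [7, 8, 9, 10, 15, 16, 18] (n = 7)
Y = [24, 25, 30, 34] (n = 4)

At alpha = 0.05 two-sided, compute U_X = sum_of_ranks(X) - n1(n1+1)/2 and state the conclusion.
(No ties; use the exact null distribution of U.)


Step 1: Combine and sort all 11 observations; assign midranks.
sorted (value, group): (7,X), (8,X), (9,X), (10,X), (15,X), (16,X), (18,X), (24,Y), (25,Y), (30,Y), (34,Y)
ranks: 7->1, 8->2, 9->3, 10->4, 15->5, 16->6, 18->7, 24->8, 25->9, 30->10, 34->11
Step 2: Rank sum for X: R1 = 1 + 2 + 3 + 4 + 5 + 6 + 7 = 28.
Step 3: U_X = R1 - n1(n1+1)/2 = 28 - 7*8/2 = 28 - 28 = 0.
       U_Y = n1*n2 - U_X = 28 - 0 = 28.
Step 4: No ties, so the exact null distribution of U (based on enumerating the C(11,7) = 330 equally likely rank assignments) gives the two-sided p-value.
Step 5: p-value = 0.006061; compare to alpha = 0.05. reject H0.

U_X = 0, p = 0.006061, reject H0 at alpha = 0.05.


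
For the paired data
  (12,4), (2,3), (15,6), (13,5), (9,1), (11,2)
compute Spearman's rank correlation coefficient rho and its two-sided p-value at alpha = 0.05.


Step 1: Rank x and y separately (midranks; no ties here).
rank(x): 12->4, 2->1, 15->6, 13->5, 9->2, 11->3
rank(y): 4->4, 3->3, 6->6, 5->5, 1->1, 2->2
Step 2: d_i = R_x(i) - R_y(i); compute d_i^2.
  (4-4)^2=0, (1-3)^2=4, (6-6)^2=0, (5-5)^2=0, (2-1)^2=1, (3-2)^2=1
sum(d^2) = 6.
Step 3: rho = 1 - 6*6 / (6*(6^2 - 1)) = 1 - 36/210 = 0.828571.
Step 4: Under H0, t = rho * sqrt((n-2)/(1-rho^2)) = 2.9598 ~ t(4).
Step 5: Two-sided p-value from the t-distribution with 4 df = 0.041563.
Step 6: alpha = 0.05. reject H0.

rho = 0.8286, p = 0.041563, reject H0 at alpha = 0.05.


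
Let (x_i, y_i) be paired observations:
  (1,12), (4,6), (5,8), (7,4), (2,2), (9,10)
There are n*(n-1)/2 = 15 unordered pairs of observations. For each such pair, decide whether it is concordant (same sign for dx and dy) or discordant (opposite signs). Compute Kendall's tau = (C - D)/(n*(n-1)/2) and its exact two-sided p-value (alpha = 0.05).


Step 1: Enumerate the 15 unordered pairs (i,j) with i<j and classify each by sign(x_j-x_i) * sign(y_j-y_i).
  (1,2):dx=+3,dy=-6->D; (1,3):dx=+4,dy=-4->D; (1,4):dx=+6,dy=-8->D; (1,5):dx=+1,dy=-10->D
  (1,6):dx=+8,dy=-2->D; (2,3):dx=+1,dy=+2->C; (2,4):dx=+3,dy=-2->D; (2,5):dx=-2,dy=-4->C
  (2,6):dx=+5,dy=+4->C; (3,4):dx=+2,dy=-4->D; (3,5):dx=-3,dy=-6->C; (3,6):dx=+4,dy=+2->C
  (4,5):dx=-5,dy=-2->C; (4,6):dx=+2,dy=+6->C; (5,6):dx=+7,dy=+8->C
Step 2: C = 8, D = 7, total pairs = 15.
Step 3: tau = (C - D)/(n(n-1)/2) = (8 - 7)/15 = 0.066667.
Step 4: Exact two-sided p-value (enumerate n! = 720 permutations of y under H0): p = 1.000000.
Step 5: alpha = 0.05. fail to reject H0.

tau_b = 0.0667 (C=8, D=7), p = 1.000000, fail to reject H0.


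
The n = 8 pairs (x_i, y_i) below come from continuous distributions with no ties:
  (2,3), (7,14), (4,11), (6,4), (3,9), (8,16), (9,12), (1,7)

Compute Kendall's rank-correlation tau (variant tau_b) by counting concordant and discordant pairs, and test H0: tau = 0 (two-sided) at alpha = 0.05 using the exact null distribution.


Step 1: Enumerate the 28 unordered pairs (i,j) with i<j and classify each by sign(x_j-x_i) * sign(y_j-y_i).
  (1,2):dx=+5,dy=+11->C; (1,3):dx=+2,dy=+8->C; (1,4):dx=+4,dy=+1->C; (1,5):dx=+1,dy=+6->C
  (1,6):dx=+6,dy=+13->C; (1,7):dx=+7,dy=+9->C; (1,8):dx=-1,dy=+4->D; (2,3):dx=-3,dy=-3->C
  (2,4):dx=-1,dy=-10->C; (2,5):dx=-4,dy=-5->C; (2,6):dx=+1,dy=+2->C; (2,7):dx=+2,dy=-2->D
  (2,8):dx=-6,dy=-7->C; (3,4):dx=+2,dy=-7->D; (3,5):dx=-1,dy=-2->C; (3,6):dx=+4,dy=+5->C
  (3,7):dx=+5,dy=+1->C; (3,8):dx=-3,dy=-4->C; (4,5):dx=-3,dy=+5->D; (4,6):dx=+2,dy=+12->C
  (4,7):dx=+3,dy=+8->C; (4,8):dx=-5,dy=+3->D; (5,6):dx=+5,dy=+7->C; (5,7):dx=+6,dy=+3->C
  (5,8):dx=-2,dy=-2->C; (6,7):dx=+1,dy=-4->D; (6,8):dx=-7,dy=-9->C; (7,8):dx=-8,dy=-5->C
Step 2: C = 22, D = 6, total pairs = 28.
Step 3: tau = (C - D)/(n(n-1)/2) = (22 - 6)/28 = 0.571429.
Step 4: Exact two-sided p-value (enumerate n! = 40320 permutations of y under H0): p = 0.061012.
Step 5: alpha = 0.05. fail to reject H0.

tau_b = 0.5714 (C=22, D=6), p = 0.061012, fail to reject H0.


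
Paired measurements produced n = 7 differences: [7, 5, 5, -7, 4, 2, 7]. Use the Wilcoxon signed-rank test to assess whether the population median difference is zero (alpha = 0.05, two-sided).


Step 1: Drop any zero differences (none here) and take |d_i|.
|d| = [7, 5, 5, 7, 4, 2, 7]
Step 2: Midrank |d_i| (ties get averaged ranks).
ranks: |7|->6, |5|->3.5, |5|->3.5, |7|->6, |4|->2, |2|->1, |7|->6
Step 3: Attach original signs; sum ranks with positive sign and with negative sign.
W+ = 6 + 3.5 + 3.5 + 2 + 1 + 6 = 22
W- = 6 = 6
(Check: W+ + W- = 28 should equal n(n+1)/2 = 28.)
Step 4: Test statistic W = min(W+, W-) = 6.
Step 5: Ties in |d|, so use the tie-corrected normal approximation.
        E[W] = n(n+1)/4 = 7*8/4 = 14.
        Tie groups: |d|=5 (t=2), |d|=7 (t=3); sum(t^3 - t) = 30.
        Var[W] = n(n+1)(2n+1)/24 - sum(t^3-t)/48 = 840/24 - 30/48 = 34.375.
        z = (W - E[W]) / sqrt(Var[W]) = (6 - 14) / 5.8630 = -1.3645.
        Two-sided p = 2*Phi(z) = 0.172415.
Step 6: alpha = 0.05. fail to reject H0.

W+ = 22, W- = 6, W = min = 6, p = 0.172415, fail to reject H0.


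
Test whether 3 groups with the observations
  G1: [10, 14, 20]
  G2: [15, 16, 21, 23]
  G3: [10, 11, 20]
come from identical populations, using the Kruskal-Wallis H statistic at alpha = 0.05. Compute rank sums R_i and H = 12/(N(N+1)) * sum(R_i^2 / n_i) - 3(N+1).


Step 1: Combine all N = 10 observations and assign midranks.
sorted (value, group, rank): (10,G1,1.5), (10,G3,1.5), (11,G3,3), (14,G1,4), (15,G2,5), (16,G2,6), (20,G1,7.5), (20,G3,7.5), (21,G2,9), (23,G2,10)
Step 2: Sum ranks within each group.
R_1 = 13 (n_1 = 3)
R_2 = 30 (n_2 = 4)
R_3 = 12 (n_3 = 3)
Step 3: H = 12/(N(N+1)) * sum(R_i^2/n_i) - 3(N+1)
     = 12/(10*11) * (13^2/3 + 30^2/4 + 12^2/3) - 3*11
     = 0.109091 * 329.333 - 33
     = 2.927273.
Step 4: Ties present; correction factor C = 1 - 12/(10^3 - 10) = 0.987879. Corrected H = 2.927273 / 0.987879 = 2.963190.
Step 5: Under H0, H ~ chi^2(2); p-value = 0.227275.
Step 6: alpha = 0.05. fail to reject H0.

H = 2.9632, df = 2, p = 0.227275, fail to reject H0.


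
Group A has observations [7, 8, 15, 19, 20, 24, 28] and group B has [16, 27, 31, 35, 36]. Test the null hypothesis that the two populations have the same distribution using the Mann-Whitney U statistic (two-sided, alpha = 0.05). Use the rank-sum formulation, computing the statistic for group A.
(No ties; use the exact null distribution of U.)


Step 1: Combine and sort all 12 observations; assign midranks.
sorted (value, group): (7,X), (8,X), (15,X), (16,Y), (19,X), (20,X), (24,X), (27,Y), (28,X), (31,Y), (35,Y), (36,Y)
ranks: 7->1, 8->2, 15->3, 16->4, 19->5, 20->6, 24->7, 27->8, 28->9, 31->10, 35->11, 36->12
Step 2: Rank sum for X: R1 = 1 + 2 + 3 + 5 + 6 + 7 + 9 = 33.
Step 3: U_X = R1 - n1(n1+1)/2 = 33 - 7*8/2 = 33 - 28 = 5.
       U_Y = n1*n2 - U_X = 35 - 5 = 30.
Step 4: No ties, so the exact null distribution of U (based on enumerating the C(12,7) = 792 equally likely rank assignments) gives the two-sided p-value.
Step 5: p-value = 0.047980; compare to alpha = 0.05. reject H0.

U_X = 5, p = 0.047980, reject H0 at alpha = 0.05.


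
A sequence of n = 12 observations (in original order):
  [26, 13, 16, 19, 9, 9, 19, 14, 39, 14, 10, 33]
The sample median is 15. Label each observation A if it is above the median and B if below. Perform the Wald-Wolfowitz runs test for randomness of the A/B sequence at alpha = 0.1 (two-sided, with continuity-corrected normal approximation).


Step 1: Compute median = 15; label A = above, B = below.
Labels in order: ABAABBABABBA  (n_A = 6, n_B = 6)
Step 2: Count runs R = 9.
Step 3: Under H0 (random ordering), E[R] = 2*n_A*n_B/(n_A+n_B) + 1 = 2*6*6/12 + 1 = 7.0000.
        Var[R] = 2*n_A*n_B*(2*n_A*n_B - n_A - n_B) / ((n_A+n_B)^2 * (n_A+n_B-1)) = 4320/1584 = 2.7273.
        SD[R] = 1.6514.
Step 4: Continuity-corrected z = (R - 0.5 - E[R]) / SD[R] = (9 - 0.5 - 7.0000) / 1.6514 = 0.9083.
Step 5: Two-sided p-value via normal approximation = 2*(1 - Phi(|z|)) = 0.363722.
Step 6: alpha = 0.1. fail to reject H0.

R = 9, z = 0.9083, p = 0.363722, fail to reject H0.


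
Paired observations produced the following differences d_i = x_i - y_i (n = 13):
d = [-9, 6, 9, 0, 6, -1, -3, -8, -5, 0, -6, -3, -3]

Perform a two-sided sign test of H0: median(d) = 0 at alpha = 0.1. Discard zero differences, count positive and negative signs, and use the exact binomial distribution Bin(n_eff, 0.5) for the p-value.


Step 1: Discard zero differences. Original n = 13; n_eff = number of nonzero differences = 11.
Nonzero differences (with sign): -9, +6, +9, +6, -1, -3, -8, -5, -6, -3, -3
Step 2: Count signs: positive = 3, negative = 8.
Step 3: Under H0: P(positive) = 0.5, so the number of positives S ~ Bin(11, 0.5).
Step 4: Two-sided exact p-value = sum of Bin(11,0.5) probabilities at or below the observed probability = 0.226562.
Step 5: alpha = 0.1. fail to reject H0.

n_eff = 11, pos = 3, neg = 8, p = 0.226562, fail to reject H0.


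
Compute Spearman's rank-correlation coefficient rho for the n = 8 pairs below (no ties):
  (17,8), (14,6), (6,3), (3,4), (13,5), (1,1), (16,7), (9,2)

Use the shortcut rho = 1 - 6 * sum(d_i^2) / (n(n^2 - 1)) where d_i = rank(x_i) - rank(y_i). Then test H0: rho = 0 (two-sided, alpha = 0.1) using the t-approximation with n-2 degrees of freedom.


Step 1: Rank x and y separately (midranks; no ties here).
rank(x): 17->8, 14->6, 6->3, 3->2, 13->5, 1->1, 16->7, 9->4
rank(y): 8->8, 6->6, 3->3, 4->4, 5->5, 1->1, 7->7, 2->2
Step 2: d_i = R_x(i) - R_y(i); compute d_i^2.
  (8-8)^2=0, (6-6)^2=0, (3-3)^2=0, (2-4)^2=4, (5-5)^2=0, (1-1)^2=0, (7-7)^2=0, (4-2)^2=4
sum(d^2) = 8.
Step 3: rho = 1 - 6*8 / (8*(8^2 - 1)) = 1 - 48/504 = 0.904762.
Step 4: Under H0, t = rho * sqrt((n-2)/(1-rho^2)) = 5.2034 ~ t(6).
Step 5: Two-sided p-value from the t-distribution with 6 df = 0.002008.
Step 6: alpha = 0.1. reject H0.

rho = 0.9048, p = 0.002008, reject H0 at alpha = 0.1.


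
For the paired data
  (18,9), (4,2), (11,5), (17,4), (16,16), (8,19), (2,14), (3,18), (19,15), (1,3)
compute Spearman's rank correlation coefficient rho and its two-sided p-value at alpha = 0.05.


Step 1: Rank x and y separately (midranks; no ties here).
rank(x): 18->9, 4->4, 11->6, 17->8, 16->7, 8->5, 2->2, 3->3, 19->10, 1->1
rank(y): 9->5, 2->1, 5->4, 4->3, 16->8, 19->10, 14->6, 18->9, 15->7, 3->2
Step 2: d_i = R_x(i) - R_y(i); compute d_i^2.
  (9-5)^2=16, (4-1)^2=9, (6-4)^2=4, (8-3)^2=25, (7-8)^2=1, (5-10)^2=25, (2-6)^2=16, (3-9)^2=36, (10-7)^2=9, (1-2)^2=1
sum(d^2) = 142.
Step 3: rho = 1 - 6*142 / (10*(10^2 - 1)) = 1 - 852/990 = 0.139394.
Step 4: Under H0, t = rho * sqrt((n-2)/(1-rho^2)) = 0.3982 ~ t(8).
Step 5: Two-sided p-value from the t-distribution with 8 df = 0.700932.
Step 6: alpha = 0.05. fail to reject H0.

rho = 0.1394, p = 0.700932, fail to reject H0 at alpha = 0.05.


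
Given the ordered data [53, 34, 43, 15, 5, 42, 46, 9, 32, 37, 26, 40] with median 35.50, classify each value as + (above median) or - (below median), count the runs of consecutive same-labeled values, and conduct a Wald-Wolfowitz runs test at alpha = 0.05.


Step 1: Compute median = 35.50; label A = above, B = below.
Labels in order: ABABBAABBABA  (n_A = 6, n_B = 6)
Step 2: Count runs R = 9.
Step 3: Under H0 (random ordering), E[R] = 2*n_A*n_B/(n_A+n_B) + 1 = 2*6*6/12 + 1 = 7.0000.
        Var[R] = 2*n_A*n_B*(2*n_A*n_B - n_A - n_B) / ((n_A+n_B)^2 * (n_A+n_B-1)) = 4320/1584 = 2.7273.
        SD[R] = 1.6514.
Step 4: Continuity-corrected z = (R - 0.5 - E[R]) / SD[R] = (9 - 0.5 - 7.0000) / 1.6514 = 0.9083.
Step 5: Two-sided p-value via normal approximation = 2*(1 - Phi(|z|)) = 0.363722.
Step 6: alpha = 0.05. fail to reject H0.

R = 9, z = 0.9083, p = 0.363722, fail to reject H0.


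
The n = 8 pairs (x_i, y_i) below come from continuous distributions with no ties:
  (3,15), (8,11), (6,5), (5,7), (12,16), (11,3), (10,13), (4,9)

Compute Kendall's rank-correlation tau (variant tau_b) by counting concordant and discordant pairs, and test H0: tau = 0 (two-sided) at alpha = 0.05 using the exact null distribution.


Step 1: Enumerate the 28 unordered pairs (i,j) with i<j and classify each by sign(x_j-x_i) * sign(y_j-y_i).
  (1,2):dx=+5,dy=-4->D; (1,3):dx=+3,dy=-10->D; (1,4):dx=+2,dy=-8->D; (1,5):dx=+9,dy=+1->C
  (1,6):dx=+8,dy=-12->D; (1,7):dx=+7,dy=-2->D; (1,8):dx=+1,dy=-6->D; (2,3):dx=-2,dy=-6->C
  (2,4):dx=-3,dy=-4->C; (2,5):dx=+4,dy=+5->C; (2,6):dx=+3,dy=-8->D; (2,7):dx=+2,dy=+2->C
  (2,8):dx=-4,dy=-2->C; (3,4):dx=-1,dy=+2->D; (3,5):dx=+6,dy=+11->C; (3,6):dx=+5,dy=-2->D
  (3,7):dx=+4,dy=+8->C; (3,8):dx=-2,dy=+4->D; (4,5):dx=+7,dy=+9->C; (4,6):dx=+6,dy=-4->D
  (4,7):dx=+5,dy=+6->C; (4,8):dx=-1,dy=+2->D; (5,6):dx=-1,dy=-13->C; (5,7):dx=-2,dy=-3->C
  (5,8):dx=-8,dy=-7->C; (6,7):dx=-1,dy=+10->D; (6,8):dx=-7,dy=+6->D; (7,8):dx=-6,dy=-4->C
Step 2: C = 14, D = 14, total pairs = 28.
Step 3: tau = (C - D)/(n(n-1)/2) = (14 - 14)/28 = 0.000000.
Step 4: Exact two-sided p-value (enumerate n! = 40320 permutations of y under H0): p = 1.000000.
Step 5: alpha = 0.05. fail to reject H0.

tau_b = 0.0000 (C=14, D=14), p = 1.000000, fail to reject H0.


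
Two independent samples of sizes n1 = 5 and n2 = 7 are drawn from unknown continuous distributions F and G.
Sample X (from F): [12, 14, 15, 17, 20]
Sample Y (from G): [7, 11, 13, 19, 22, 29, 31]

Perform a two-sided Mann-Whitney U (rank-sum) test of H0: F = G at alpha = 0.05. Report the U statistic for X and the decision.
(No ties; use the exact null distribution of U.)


Step 1: Combine and sort all 12 observations; assign midranks.
sorted (value, group): (7,Y), (11,Y), (12,X), (13,Y), (14,X), (15,X), (17,X), (19,Y), (20,X), (22,Y), (29,Y), (31,Y)
ranks: 7->1, 11->2, 12->3, 13->4, 14->5, 15->6, 17->7, 19->8, 20->9, 22->10, 29->11, 31->12
Step 2: Rank sum for X: R1 = 3 + 5 + 6 + 7 + 9 = 30.
Step 3: U_X = R1 - n1(n1+1)/2 = 30 - 5*6/2 = 30 - 15 = 15.
       U_Y = n1*n2 - U_X = 35 - 15 = 20.
Step 4: No ties, so the exact null distribution of U (based on enumerating the C(12,5) = 792 equally likely rank assignments) gives the two-sided p-value.
Step 5: p-value = 0.755051; compare to alpha = 0.05. fail to reject H0.

U_X = 15, p = 0.755051, fail to reject H0 at alpha = 0.05.


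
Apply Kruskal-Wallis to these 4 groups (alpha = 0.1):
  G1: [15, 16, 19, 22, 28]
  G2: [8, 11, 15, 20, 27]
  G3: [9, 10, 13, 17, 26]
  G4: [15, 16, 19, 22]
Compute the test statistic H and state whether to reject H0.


Step 1: Combine all N = 19 observations and assign midranks.
sorted (value, group, rank): (8,G2,1), (9,G3,2), (10,G3,3), (11,G2,4), (13,G3,5), (15,G1,7), (15,G2,7), (15,G4,7), (16,G1,9.5), (16,G4,9.5), (17,G3,11), (19,G1,12.5), (19,G4,12.5), (20,G2,14), (22,G1,15.5), (22,G4,15.5), (26,G3,17), (27,G2,18), (28,G1,19)
Step 2: Sum ranks within each group.
R_1 = 63.5 (n_1 = 5)
R_2 = 44 (n_2 = 5)
R_3 = 38 (n_3 = 5)
R_4 = 44.5 (n_4 = 4)
Step 3: H = 12/(N(N+1)) * sum(R_i^2/n_i) - 3(N+1)
     = 12/(19*20) * (63.5^2/5 + 44^2/5 + 38^2/5 + 44.5^2/4) - 3*20
     = 0.031579 * 1977.51 - 60
     = 2.447763.
Step 4: Ties present; correction factor C = 1 - 42/(19^3 - 19) = 0.993860. Corrected H = 2.447763 / 0.993860 = 2.462886.
Step 5: Under H0, H ~ chi^2(3); p-value = 0.482036.
Step 6: alpha = 0.1. fail to reject H0.

H = 2.4629, df = 3, p = 0.482036, fail to reject H0.


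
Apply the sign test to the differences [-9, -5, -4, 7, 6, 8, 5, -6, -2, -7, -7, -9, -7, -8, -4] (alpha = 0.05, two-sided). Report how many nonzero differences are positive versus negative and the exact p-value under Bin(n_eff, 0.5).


Step 1: Discard zero differences. Original n = 15; n_eff = number of nonzero differences = 15.
Nonzero differences (with sign): -9, -5, -4, +7, +6, +8, +5, -6, -2, -7, -7, -9, -7, -8, -4
Step 2: Count signs: positive = 4, negative = 11.
Step 3: Under H0: P(positive) = 0.5, so the number of positives S ~ Bin(15, 0.5).
Step 4: Two-sided exact p-value = sum of Bin(15,0.5) probabilities at or below the observed probability = 0.118469.
Step 5: alpha = 0.05. fail to reject H0.

n_eff = 15, pos = 4, neg = 11, p = 0.118469, fail to reject H0.


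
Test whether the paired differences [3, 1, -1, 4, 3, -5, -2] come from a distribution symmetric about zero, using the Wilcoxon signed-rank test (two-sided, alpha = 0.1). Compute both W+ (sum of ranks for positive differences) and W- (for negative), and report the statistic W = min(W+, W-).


Step 1: Drop any zero differences (none here) and take |d_i|.
|d| = [3, 1, 1, 4, 3, 5, 2]
Step 2: Midrank |d_i| (ties get averaged ranks).
ranks: |3|->4.5, |1|->1.5, |1|->1.5, |4|->6, |3|->4.5, |5|->7, |2|->3
Step 3: Attach original signs; sum ranks with positive sign and with negative sign.
W+ = 4.5 + 1.5 + 6 + 4.5 = 16.5
W- = 1.5 + 7 + 3 = 11.5
(Check: W+ + W- = 28 should equal n(n+1)/2 = 28.)
Step 4: Test statistic W = min(W+, W-) = 11.5.
Step 5: Ties in |d|, so use the tie-corrected normal approximation.
        E[W] = n(n+1)/4 = 7*8/4 = 14.
        Tie groups: |d|=1 (t=2), |d|=3 (t=2); sum(t^3 - t) = 12.
        Var[W] = n(n+1)(2n+1)/24 - sum(t^3-t)/48 = 840/24 - 12/48 = 34.75.
        z = (W - E[W]) / sqrt(Var[W]) = (11.5 - 14) / 5.8949 = -0.4241.
        Two-sided p = 2*Phi(z) = 0.671497.
Step 6: alpha = 0.1. fail to reject H0.

W+ = 16.5, W- = 11.5, W = min = 11.5, p = 0.671497, fail to reject H0.


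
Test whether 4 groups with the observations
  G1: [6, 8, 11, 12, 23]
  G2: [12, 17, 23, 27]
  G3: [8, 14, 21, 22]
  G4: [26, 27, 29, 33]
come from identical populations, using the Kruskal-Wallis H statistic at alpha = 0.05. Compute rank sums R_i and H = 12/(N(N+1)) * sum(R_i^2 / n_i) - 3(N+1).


Step 1: Combine all N = 17 observations and assign midranks.
sorted (value, group, rank): (6,G1,1), (8,G1,2.5), (8,G3,2.5), (11,G1,4), (12,G1,5.5), (12,G2,5.5), (14,G3,7), (17,G2,8), (21,G3,9), (22,G3,10), (23,G1,11.5), (23,G2,11.5), (26,G4,13), (27,G2,14.5), (27,G4,14.5), (29,G4,16), (33,G4,17)
Step 2: Sum ranks within each group.
R_1 = 24.5 (n_1 = 5)
R_2 = 39.5 (n_2 = 4)
R_3 = 28.5 (n_3 = 4)
R_4 = 60.5 (n_4 = 4)
Step 3: H = 12/(N(N+1)) * sum(R_i^2/n_i) - 3(N+1)
     = 12/(17*18) * (24.5^2/5 + 39.5^2/4 + 28.5^2/4 + 60.5^2/4) - 3*18
     = 0.039216 * 1628.24 - 54
     = 9.852451.
Step 4: Ties present; correction factor C = 1 - 24/(17^3 - 17) = 0.995098. Corrected H = 9.852451 / 0.995098 = 9.900985.
Step 5: Under H0, H ~ chi^2(3); p-value = 0.019427.
Step 6: alpha = 0.05. reject H0.

H = 9.9010, df = 3, p = 0.019427, reject H0.


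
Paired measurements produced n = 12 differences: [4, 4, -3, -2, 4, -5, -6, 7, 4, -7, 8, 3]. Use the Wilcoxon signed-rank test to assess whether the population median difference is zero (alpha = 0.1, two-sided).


Step 1: Drop any zero differences (none here) and take |d_i|.
|d| = [4, 4, 3, 2, 4, 5, 6, 7, 4, 7, 8, 3]
Step 2: Midrank |d_i| (ties get averaged ranks).
ranks: |4|->5.5, |4|->5.5, |3|->2.5, |2|->1, |4|->5.5, |5|->8, |6|->9, |7|->10.5, |4|->5.5, |7|->10.5, |8|->12, |3|->2.5
Step 3: Attach original signs; sum ranks with positive sign and with negative sign.
W+ = 5.5 + 5.5 + 5.5 + 10.5 + 5.5 + 12 + 2.5 = 47
W- = 2.5 + 1 + 8 + 9 + 10.5 = 31
(Check: W+ + W- = 78 should equal n(n+1)/2 = 78.)
Step 4: Test statistic W = min(W+, W-) = 31.
Step 5: Ties in |d|, so use the tie-corrected normal approximation.
        E[W] = n(n+1)/4 = 12*13/4 = 39.
        Tie groups: |d|=3 (t=2), |d|=4 (t=4), |d|=7 (t=2); sum(t^3 - t) = 72.
        Var[W] = n(n+1)(2n+1)/24 - sum(t^3-t)/48 = 3900/24 - 72/48 = 161.
        z = (W - E[W]) / sqrt(Var[W]) = (31 - 39) / 12.6886 = -0.6305.
        Two-sided p = 2*Phi(z) = 0.528375.
Step 6: alpha = 0.1. fail to reject H0.

W+ = 47, W- = 31, W = min = 31, p = 0.528375, fail to reject H0.


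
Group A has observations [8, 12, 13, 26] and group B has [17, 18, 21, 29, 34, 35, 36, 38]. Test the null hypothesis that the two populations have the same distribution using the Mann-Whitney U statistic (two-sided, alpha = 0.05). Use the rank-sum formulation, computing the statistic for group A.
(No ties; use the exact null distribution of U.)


Step 1: Combine and sort all 12 observations; assign midranks.
sorted (value, group): (8,X), (12,X), (13,X), (17,Y), (18,Y), (21,Y), (26,X), (29,Y), (34,Y), (35,Y), (36,Y), (38,Y)
ranks: 8->1, 12->2, 13->3, 17->4, 18->5, 21->6, 26->7, 29->8, 34->9, 35->10, 36->11, 38->12
Step 2: Rank sum for X: R1 = 1 + 2 + 3 + 7 = 13.
Step 3: U_X = R1 - n1(n1+1)/2 = 13 - 4*5/2 = 13 - 10 = 3.
       U_Y = n1*n2 - U_X = 32 - 3 = 29.
Step 4: No ties, so the exact null distribution of U (based on enumerating the C(12,4) = 495 equally likely rank assignments) gives the two-sided p-value.
Step 5: p-value = 0.028283; compare to alpha = 0.05. reject H0.

U_X = 3, p = 0.028283, reject H0 at alpha = 0.05.


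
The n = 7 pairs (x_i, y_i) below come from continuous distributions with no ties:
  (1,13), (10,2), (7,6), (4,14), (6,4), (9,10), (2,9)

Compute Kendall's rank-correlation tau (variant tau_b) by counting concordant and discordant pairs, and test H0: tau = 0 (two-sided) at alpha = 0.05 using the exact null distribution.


Step 1: Enumerate the 21 unordered pairs (i,j) with i<j and classify each by sign(x_j-x_i) * sign(y_j-y_i).
  (1,2):dx=+9,dy=-11->D; (1,3):dx=+6,dy=-7->D; (1,4):dx=+3,dy=+1->C; (1,5):dx=+5,dy=-9->D
  (1,6):dx=+8,dy=-3->D; (1,7):dx=+1,dy=-4->D; (2,3):dx=-3,dy=+4->D; (2,4):dx=-6,dy=+12->D
  (2,5):dx=-4,dy=+2->D; (2,6):dx=-1,dy=+8->D; (2,7):dx=-8,dy=+7->D; (3,4):dx=-3,dy=+8->D
  (3,5):dx=-1,dy=-2->C; (3,6):dx=+2,dy=+4->C; (3,7):dx=-5,dy=+3->D; (4,5):dx=+2,dy=-10->D
  (4,6):dx=+5,dy=-4->D; (4,7):dx=-2,dy=-5->C; (5,6):dx=+3,dy=+6->C; (5,7):dx=-4,dy=+5->D
  (6,7):dx=-7,dy=-1->C
Step 2: C = 6, D = 15, total pairs = 21.
Step 3: tau = (C - D)/(n(n-1)/2) = (6 - 15)/21 = -0.428571.
Step 4: Exact two-sided p-value (enumerate n! = 5040 permutations of y under H0): p = 0.238889.
Step 5: alpha = 0.05. fail to reject H0.

tau_b = -0.4286 (C=6, D=15), p = 0.238889, fail to reject H0.


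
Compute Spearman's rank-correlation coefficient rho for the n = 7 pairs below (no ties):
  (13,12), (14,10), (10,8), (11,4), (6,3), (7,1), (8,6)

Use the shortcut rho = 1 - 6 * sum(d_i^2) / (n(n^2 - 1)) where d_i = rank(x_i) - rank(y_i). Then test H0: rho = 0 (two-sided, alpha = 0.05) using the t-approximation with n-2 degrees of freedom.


Step 1: Rank x and y separately (midranks; no ties here).
rank(x): 13->6, 14->7, 10->4, 11->5, 6->1, 7->2, 8->3
rank(y): 12->7, 10->6, 8->5, 4->3, 3->2, 1->1, 6->4
Step 2: d_i = R_x(i) - R_y(i); compute d_i^2.
  (6-7)^2=1, (7-6)^2=1, (4-5)^2=1, (5-3)^2=4, (1-2)^2=1, (2-1)^2=1, (3-4)^2=1
sum(d^2) = 10.
Step 3: rho = 1 - 6*10 / (7*(7^2 - 1)) = 1 - 60/336 = 0.821429.
Step 4: Under H0, t = rho * sqrt((n-2)/(1-rho^2)) = 3.2206 ~ t(5).
Step 5: Two-sided p-value from the t-distribution with 5 df = 0.023449.
Step 6: alpha = 0.05. reject H0.

rho = 0.8214, p = 0.023449, reject H0 at alpha = 0.05.


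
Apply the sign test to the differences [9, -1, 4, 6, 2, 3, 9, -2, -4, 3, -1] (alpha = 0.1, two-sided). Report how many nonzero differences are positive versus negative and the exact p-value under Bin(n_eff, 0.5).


Step 1: Discard zero differences. Original n = 11; n_eff = number of nonzero differences = 11.
Nonzero differences (with sign): +9, -1, +4, +6, +2, +3, +9, -2, -4, +3, -1
Step 2: Count signs: positive = 7, negative = 4.
Step 3: Under H0: P(positive) = 0.5, so the number of positives S ~ Bin(11, 0.5).
Step 4: Two-sided exact p-value = sum of Bin(11,0.5) probabilities at or below the observed probability = 0.548828.
Step 5: alpha = 0.1. fail to reject H0.

n_eff = 11, pos = 7, neg = 4, p = 0.548828, fail to reject H0.


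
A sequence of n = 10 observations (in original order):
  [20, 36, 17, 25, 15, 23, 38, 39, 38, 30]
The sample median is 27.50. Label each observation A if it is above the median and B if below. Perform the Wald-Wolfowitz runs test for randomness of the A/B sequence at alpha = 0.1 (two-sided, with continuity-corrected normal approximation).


Step 1: Compute median = 27.50; label A = above, B = below.
Labels in order: BABBBBAAAA  (n_A = 5, n_B = 5)
Step 2: Count runs R = 4.
Step 3: Under H0 (random ordering), E[R] = 2*n_A*n_B/(n_A+n_B) + 1 = 2*5*5/10 + 1 = 6.0000.
        Var[R] = 2*n_A*n_B*(2*n_A*n_B - n_A - n_B) / ((n_A+n_B)^2 * (n_A+n_B-1)) = 2000/900 = 2.2222.
        SD[R] = 1.4907.
Step 4: Continuity-corrected z = (R + 0.5 - E[R]) / SD[R] = (4 + 0.5 - 6.0000) / 1.4907 = -1.0062.
Step 5: Two-sided p-value via normal approximation = 2*(1 - Phi(|z|)) = 0.314305.
Step 6: alpha = 0.1. fail to reject H0.

R = 4, z = -1.0062, p = 0.314305, fail to reject H0.


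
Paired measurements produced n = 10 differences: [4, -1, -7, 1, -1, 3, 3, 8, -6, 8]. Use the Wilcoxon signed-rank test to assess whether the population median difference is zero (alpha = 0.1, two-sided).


Step 1: Drop any zero differences (none here) and take |d_i|.
|d| = [4, 1, 7, 1, 1, 3, 3, 8, 6, 8]
Step 2: Midrank |d_i| (ties get averaged ranks).
ranks: |4|->6, |1|->2, |7|->8, |1|->2, |1|->2, |3|->4.5, |3|->4.5, |8|->9.5, |6|->7, |8|->9.5
Step 3: Attach original signs; sum ranks with positive sign and with negative sign.
W+ = 6 + 2 + 4.5 + 4.5 + 9.5 + 9.5 = 36
W- = 2 + 8 + 2 + 7 = 19
(Check: W+ + W- = 55 should equal n(n+1)/2 = 55.)
Step 4: Test statistic W = min(W+, W-) = 19.
Step 5: Ties in |d|, so use the tie-corrected normal approximation.
        E[W] = n(n+1)/4 = 10*11/4 = 27.5.
        Tie groups: |d|=1 (t=3), |d|=3 (t=2), |d|=8 (t=2); sum(t^3 - t) = 36.
        Var[W] = n(n+1)(2n+1)/24 - sum(t^3-t)/48 = 2310/24 - 36/48 = 95.5.
        z = (W - E[W]) / sqrt(Var[W]) = (19 - 27.5) / 9.7724 = -0.8698.
        Two-sided p = 2*Phi(z) = 0.384412.
Step 6: alpha = 0.1. fail to reject H0.

W+ = 36, W- = 19, W = min = 19, p = 0.384412, fail to reject H0.


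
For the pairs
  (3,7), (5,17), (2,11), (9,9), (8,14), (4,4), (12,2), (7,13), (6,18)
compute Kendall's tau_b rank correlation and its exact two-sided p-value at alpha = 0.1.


Step 1: Enumerate the 36 unordered pairs (i,j) with i<j and classify each by sign(x_j-x_i) * sign(y_j-y_i).
  (1,2):dx=+2,dy=+10->C; (1,3):dx=-1,dy=+4->D; (1,4):dx=+6,dy=+2->C; (1,5):dx=+5,dy=+7->C
  (1,6):dx=+1,dy=-3->D; (1,7):dx=+9,dy=-5->D; (1,8):dx=+4,dy=+6->C; (1,9):dx=+3,dy=+11->C
  (2,3):dx=-3,dy=-6->C; (2,4):dx=+4,dy=-8->D; (2,5):dx=+3,dy=-3->D; (2,6):dx=-1,dy=-13->C
  (2,7):dx=+7,dy=-15->D; (2,8):dx=+2,dy=-4->D; (2,9):dx=+1,dy=+1->C; (3,4):dx=+7,dy=-2->D
  (3,5):dx=+6,dy=+3->C; (3,6):dx=+2,dy=-7->D; (3,7):dx=+10,dy=-9->D; (3,8):dx=+5,dy=+2->C
  (3,9):dx=+4,dy=+7->C; (4,5):dx=-1,dy=+5->D; (4,6):dx=-5,dy=-5->C; (4,7):dx=+3,dy=-7->D
  (4,8):dx=-2,dy=+4->D; (4,9):dx=-3,dy=+9->D; (5,6):dx=-4,dy=-10->C; (5,7):dx=+4,dy=-12->D
  (5,8):dx=-1,dy=-1->C; (5,9):dx=-2,dy=+4->D; (6,7):dx=+8,dy=-2->D; (6,8):dx=+3,dy=+9->C
  (6,9):dx=+2,dy=+14->C; (7,8):dx=-5,dy=+11->D; (7,9):dx=-6,dy=+16->D; (8,9):dx=-1,dy=+5->D
Step 2: C = 16, D = 20, total pairs = 36.
Step 3: tau = (C - D)/(n(n-1)/2) = (16 - 20)/36 = -0.111111.
Step 4: Exact two-sided p-value (enumerate n! = 362880 permutations of y under H0): p = 0.761414.
Step 5: alpha = 0.1. fail to reject H0.

tau_b = -0.1111 (C=16, D=20), p = 0.761414, fail to reject H0.
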